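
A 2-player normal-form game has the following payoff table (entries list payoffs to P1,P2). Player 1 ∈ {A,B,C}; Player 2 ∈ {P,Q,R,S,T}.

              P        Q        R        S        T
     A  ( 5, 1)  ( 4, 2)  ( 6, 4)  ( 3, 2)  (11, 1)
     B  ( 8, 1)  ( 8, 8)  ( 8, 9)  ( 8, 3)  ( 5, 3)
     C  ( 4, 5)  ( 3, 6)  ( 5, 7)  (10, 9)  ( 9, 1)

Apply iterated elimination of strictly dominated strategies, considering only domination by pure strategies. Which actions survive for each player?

Remaining: P1:{B,C} P2:{R,S}

P2 drop P (Q beats it: A:2>1 B:8>1 C:6>5)
P2 drop Q (R beats it: A:4>2 B:9>8 C:7>6)
P2 drop T (R beats it: A:4>1 B:9>3 C:7>1)
P1 drop A (B beats it: R:8>6 S:8>3)
P1→{B,C} P2→{R,S}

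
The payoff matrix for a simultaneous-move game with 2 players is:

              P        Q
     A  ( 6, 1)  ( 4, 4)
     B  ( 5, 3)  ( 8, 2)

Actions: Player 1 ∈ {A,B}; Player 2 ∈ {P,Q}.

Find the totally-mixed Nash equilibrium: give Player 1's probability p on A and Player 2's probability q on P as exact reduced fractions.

P1 indiff ⇒ q·6+(1-q)·4 = q·5+(1-q)·8 ⇒ q(1) = (1-q)(4) ⇒ q = 4/5
P2 indiff ⇒ p·1+(1-p)·3 = p·4+(1-p)·2 ⇒ p(-3) = (1-p)(-1) ⇒ p = 1/4

P1 mixes 1/4 on A; P2 mixes 4/5 on P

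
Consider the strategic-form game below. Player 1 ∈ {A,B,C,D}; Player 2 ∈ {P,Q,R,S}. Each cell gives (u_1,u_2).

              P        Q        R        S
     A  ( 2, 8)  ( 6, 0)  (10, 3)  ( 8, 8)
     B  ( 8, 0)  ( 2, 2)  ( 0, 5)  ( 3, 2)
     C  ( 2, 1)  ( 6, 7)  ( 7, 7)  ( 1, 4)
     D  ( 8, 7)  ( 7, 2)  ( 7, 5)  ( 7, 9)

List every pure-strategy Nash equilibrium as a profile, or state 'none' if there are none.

(A,P): not NE [P1→D gives 8>2]
(A,Q): not NE [P1→D gives 7>6; P2→S gives 8>0]
(A,R): not NE [P2→S gives 8>3]
(A,S): NE
(B,P): not NE [P2→R gives 5>0]
(B,Q): not NE [P1→D gives 7>2; P2→R gives 5>2]
(B,R): not NE [P1→A gives 10>0]
(B,S): not NE [P1→A gives 8>3; P2→R gives 5>2]
(C,P): not NE [P1→D gives 8>2; P2→R gives 7>1]
(C,Q): not NE [P1→D gives 7>6]
(C,R): not NE [P1→A gives 10>7]
(C,S): not NE [P1→A gives 8>1; P2→R gives 7>4]
(D,P): not NE [P2→S gives 9>7]
(D,Q): not NE [P2→S gives 9>2]
(D,R): not NE [P1→A gives 10>7; P2→S gives 9>5]
(D,S): not NE [P1→A gives 8>7]

PSNE = {(A,S)}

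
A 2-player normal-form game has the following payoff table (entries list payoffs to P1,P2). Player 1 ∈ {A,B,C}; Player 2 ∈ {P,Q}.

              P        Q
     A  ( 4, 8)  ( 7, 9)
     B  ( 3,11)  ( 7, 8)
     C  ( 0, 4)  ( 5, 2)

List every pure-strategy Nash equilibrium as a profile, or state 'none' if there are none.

(A,P): not NE [P2→Q gives 9>8]
(A,Q): NE
(B,P): not NE [P1→A gives 4>3]
(B,Q): not NE [P2→P gives 11>8]
(C,P): not NE [P1→A gives 4>0]
(C,Q): not NE [P1→B gives 7>5; P2→P gives 4>2]

Nash profiles: (A,Q)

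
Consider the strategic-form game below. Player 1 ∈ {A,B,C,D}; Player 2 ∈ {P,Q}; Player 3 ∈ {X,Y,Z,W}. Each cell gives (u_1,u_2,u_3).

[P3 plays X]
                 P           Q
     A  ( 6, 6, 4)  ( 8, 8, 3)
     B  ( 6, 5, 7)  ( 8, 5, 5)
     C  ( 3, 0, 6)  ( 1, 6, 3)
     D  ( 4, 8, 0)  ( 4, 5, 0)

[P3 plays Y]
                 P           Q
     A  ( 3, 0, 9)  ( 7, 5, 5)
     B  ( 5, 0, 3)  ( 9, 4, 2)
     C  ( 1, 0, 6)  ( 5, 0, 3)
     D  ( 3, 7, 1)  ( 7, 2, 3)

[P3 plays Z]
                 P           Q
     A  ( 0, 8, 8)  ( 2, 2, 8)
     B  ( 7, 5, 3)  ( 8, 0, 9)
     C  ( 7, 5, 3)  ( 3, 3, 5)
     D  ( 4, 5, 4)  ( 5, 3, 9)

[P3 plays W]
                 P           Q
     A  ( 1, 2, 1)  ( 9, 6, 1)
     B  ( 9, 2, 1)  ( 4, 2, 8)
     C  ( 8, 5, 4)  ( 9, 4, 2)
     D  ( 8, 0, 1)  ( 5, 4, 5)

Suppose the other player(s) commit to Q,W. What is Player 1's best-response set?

P1 best: {A,C}

u_1(A vs Q,W) = 9
u_1(B vs Q,W) = 4
u_1(C vs Q,W) = 9
u_1(D vs Q,W) = 5
max payoff 9 at {A,C}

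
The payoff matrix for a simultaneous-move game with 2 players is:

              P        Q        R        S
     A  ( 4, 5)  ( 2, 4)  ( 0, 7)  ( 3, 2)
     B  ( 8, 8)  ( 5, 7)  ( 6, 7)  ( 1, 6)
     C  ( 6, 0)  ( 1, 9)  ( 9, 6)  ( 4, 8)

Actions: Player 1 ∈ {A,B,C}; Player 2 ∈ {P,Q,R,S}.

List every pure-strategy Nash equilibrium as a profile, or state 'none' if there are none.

PSNE = {(B,P)}

(A,P): not NE [P1→B gives 8>4; P2→R gives 7>5]
(A,Q): not NE [P1→B gives 5>2; P2→R gives 7>4]
(A,R): not NE [P1→C gives 9>0]
(A,S): not NE [P1→C gives 4>3; P2→R gives 7>2]
(B,P): NE
(B,Q): not NE [P2→P gives 8>7]
(B,R): not NE [P1→C gives 9>6; P2→P gives 8>7]
(B,S): not NE [P1→C gives 4>1; P2→P gives 8>6]
(C,P): not NE [P1→B gives 8>6; P2→Q gives 9>0]
(C,Q): not NE [P1→B gives 5>1]
(C,R): not NE [P2→Q gives 9>6]
(C,S): not NE [P2→Q gives 9>8]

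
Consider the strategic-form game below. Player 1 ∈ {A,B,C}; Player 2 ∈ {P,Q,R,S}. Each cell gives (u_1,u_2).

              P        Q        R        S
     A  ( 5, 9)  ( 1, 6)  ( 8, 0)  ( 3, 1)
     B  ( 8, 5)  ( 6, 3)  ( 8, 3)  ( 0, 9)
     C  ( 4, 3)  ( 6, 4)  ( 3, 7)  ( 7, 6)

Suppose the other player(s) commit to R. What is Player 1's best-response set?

u_1(A vs R) = 8
u_1(B vs R) = 8
u_1(C vs R) = 3
max payoff 8 at {A,B}

BR_1 = {A,B}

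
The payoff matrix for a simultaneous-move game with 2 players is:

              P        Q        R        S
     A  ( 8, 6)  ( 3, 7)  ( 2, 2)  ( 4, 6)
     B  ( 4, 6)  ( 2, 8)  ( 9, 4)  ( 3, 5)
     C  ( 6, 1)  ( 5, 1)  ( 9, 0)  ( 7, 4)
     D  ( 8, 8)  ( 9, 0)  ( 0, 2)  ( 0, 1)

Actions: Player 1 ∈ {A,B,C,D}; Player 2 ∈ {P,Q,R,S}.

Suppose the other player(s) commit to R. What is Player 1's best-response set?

u_1(A vs R) = 2
u_1(B vs R) = 9
u_1(C vs R) = 9
u_1(D vs R) = 0
max payoff 9 at {B,C}

argmax u_1 = {B,C}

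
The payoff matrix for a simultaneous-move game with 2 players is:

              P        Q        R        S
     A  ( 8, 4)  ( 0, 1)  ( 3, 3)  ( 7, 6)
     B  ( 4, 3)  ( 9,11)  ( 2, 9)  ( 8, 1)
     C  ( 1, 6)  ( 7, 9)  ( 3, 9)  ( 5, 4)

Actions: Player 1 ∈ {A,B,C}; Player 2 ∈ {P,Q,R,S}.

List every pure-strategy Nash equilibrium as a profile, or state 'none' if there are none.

PSNE = {(B,Q), (C,R)}

(A,P): not NE [P2→S gives 6>4]
(A,Q): not NE [P1→B gives 9>0; P2→S gives 6>1]
(A,R): not NE [P2→S gives 6>3]
(A,S): not NE [P1→B gives 8>7]
(B,P): not NE [P1→A gives 8>4; P2→Q gives 11>3]
(B,Q): NE
(B,R): not NE [P1→C gives 3>2; P2→Q gives 11>9]
(B,S): not NE [P2→Q gives 11>1]
(C,P): not NE [P1→A gives 8>1; P2→R gives 9>6]
(C,Q): not NE [P1→B gives 9>7]
(C,R): NE
(C,S): not NE [P1→B gives 8>5; P2→R gives 9>4]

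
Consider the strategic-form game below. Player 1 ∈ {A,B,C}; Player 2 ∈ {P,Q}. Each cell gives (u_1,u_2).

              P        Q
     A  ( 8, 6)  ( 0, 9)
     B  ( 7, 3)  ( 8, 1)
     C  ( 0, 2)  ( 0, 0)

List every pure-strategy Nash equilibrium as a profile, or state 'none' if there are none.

PSNE: ∅

(A,P): not NE [P2→Q gives 9>6]
(A,Q): not NE [P1→B gives 8>0]
(B,P): not NE [P1→A gives 8>7]
(B,Q): not NE [P2→P gives 3>1]
(C,P): not NE [P1→A gives 8>0]
(C,Q): not NE [P1→B gives 8>0; P2→P gives 2>0]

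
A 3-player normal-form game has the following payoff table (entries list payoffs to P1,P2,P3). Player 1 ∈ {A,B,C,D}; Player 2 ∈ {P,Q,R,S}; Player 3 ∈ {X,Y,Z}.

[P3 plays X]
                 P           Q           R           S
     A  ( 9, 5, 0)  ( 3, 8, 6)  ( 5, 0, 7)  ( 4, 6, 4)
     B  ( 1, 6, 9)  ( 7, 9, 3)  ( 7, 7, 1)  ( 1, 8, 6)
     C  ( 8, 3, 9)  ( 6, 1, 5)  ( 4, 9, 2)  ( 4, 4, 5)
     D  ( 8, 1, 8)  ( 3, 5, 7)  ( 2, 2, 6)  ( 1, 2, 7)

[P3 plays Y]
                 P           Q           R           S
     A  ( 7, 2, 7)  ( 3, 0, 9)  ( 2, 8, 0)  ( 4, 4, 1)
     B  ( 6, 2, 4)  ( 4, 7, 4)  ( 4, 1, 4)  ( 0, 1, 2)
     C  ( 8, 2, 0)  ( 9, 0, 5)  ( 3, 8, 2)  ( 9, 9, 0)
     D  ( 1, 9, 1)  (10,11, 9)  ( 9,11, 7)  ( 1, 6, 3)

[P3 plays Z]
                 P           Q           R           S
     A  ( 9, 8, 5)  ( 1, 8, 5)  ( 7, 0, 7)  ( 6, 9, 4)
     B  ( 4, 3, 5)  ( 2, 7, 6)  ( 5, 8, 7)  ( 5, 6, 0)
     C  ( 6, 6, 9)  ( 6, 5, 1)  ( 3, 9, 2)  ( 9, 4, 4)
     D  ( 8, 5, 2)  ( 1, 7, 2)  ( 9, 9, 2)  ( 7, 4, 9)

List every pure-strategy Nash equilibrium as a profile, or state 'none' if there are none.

NE set: (D,Q,Y), (D,R,Y)

(A,P,X): not NE [P2→Q gives 8>5; P3→Y gives 7>0]
(A,P,Y): not NE [P1→C gives 8>7; P2→R gives 8>2]
(A,P,Z): not NE [P2→S gives 9>8; P3→Y gives 7>5]
(A,Q,X): not NE [P1→B gives 7>3; P3→Y gives 9>6]
(A,Q,Y): not NE [P1→D gives 10>3; P2→R gives 8>0]
(A,Q,Z): not NE [P1→C gives 6>1; P2→S gives 9>8; P3→Y gives 9>5]
(A,R,X): not NE [P1→B gives 7>5; P2→Q gives 8>0]
(A,R,Y): not NE [P1→D gives 9>2; P3→Z gives 7>0]
(A,R,Z): not NE [P1→D gives 9>7; P2→S gives 9>0]
(A,S,X): not NE [P2→Q gives 8>6]
(A,S,Y): not NE [P1→C gives 9>4; P2→R gives 8>4; P3→Z gives 4>1]
(A,S,Z): not NE [P1→C gives 9>6]
(B,P,X): not NE [P1→A gives 9>1; P2→Q gives 9>6]
(B,P,Y): not NE [P1→C gives 8>6; P2→Q gives 7>2; P3→X gives 9>4]
(B,P,Z): not NE [P1→A gives 9>4; P2→R gives 8>3; P3→X gives 9>5]
(B,Q,X): not NE [P3→Z gives 6>3]
(B,Q,Y): not NE [P1→D gives 10>4; P3→Z gives 6>4]
(B,Q,Z): not NE [P1→C gives 6>2; P2→R gives 8>7]
(B,R,X): not NE [P2→Q gives 9>7; P3→Z gives 7>1]
(B,R,Y): not NE [P1→D gives 9>4; P2→Q gives 7>1; P3→Z gives 7>4]
(B,R,Z): not NE [P1→D gives 9>5]
(B,S,X): not NE [P1→C gives 4>1; P2→Q gives 9>8]
(B,S,Y): not NE [P1→C gives 9>0; P2→Q gives 7>1; P3→X gives 6>2]
(B,S,Z): not NE [P1→C gives 9>5; P2→R gives 8>6; P3→X gives 6>0]
(C,P,X): not NE [P1→A gives 9>8; P2→R gives 9>3]
(C,P,Y): not NE [P2→S gives 9>2; P3→Z gives 9>0]
(C,P,Z): not NE [P1→A gives 9>6; P2→R gives 9>6]
(C,Q,X): not NE [P1→B gives 7>6; P2→R gives 9>1]
(C,Q,Y): not NE [P1→D gives 10>9; P2→S gives 9>0]
(C,Q,Z): not NE [P2→R gives 9>5; P3→Y gives 5>1]
(C,R,X): not NE [P1→B gives 7>4]
(C,R,Y): not NE [P1→D gives 9>3; P2→S gives 9>8]
(C,R,Z): not NE [P1→D gives 9>3]
(C,S,X): not NE [P2→R gives 9>4]
(C,S,Y): not NE [P3→X gives 5>0]
(C,S,Z): not NE [P2→R gives 9>4; P3→X gives 5>4]
(D,P,X): not NE [P1→A gives 9>8; P2→Q gives 5>1]
(D,P,Y): not NE [P1→C gives 8>1; P2→R gives 11>9; P3→X gives 8>1]
(D,P,Z): not NE [P1→A gives 9>8; P2→R gives 9>5; P3→X gives 8>2]
(D,Q,X): not NE [P1→B gives 7>3; P3→Y gives 9>7]
(D,Q,Y): NE
(D,Q,Z): not NE [P1→C gives 6>1; P2→R gives 9>7; P3→Y gives 9>2]
(D,R,X): not NE [P1→B gives 7>2; P2→Q gives 5>2; P3→Y gives 7>6]
(D,R,Y): NE
(D,R,Z): not NE [P3→Y gives 7>2]
(D,S,X): not NE [P1→C gives 4>1; P2→Q gives 5>2; P3→Z gives 9>7]
(D,S,Y): not NE [P1→C gives 9>1; P2→R gives 11>6; P3→Z gives 9>3]
(D,S,Z): not NE [P1→C gives 9>7; P2→R gives 9>4]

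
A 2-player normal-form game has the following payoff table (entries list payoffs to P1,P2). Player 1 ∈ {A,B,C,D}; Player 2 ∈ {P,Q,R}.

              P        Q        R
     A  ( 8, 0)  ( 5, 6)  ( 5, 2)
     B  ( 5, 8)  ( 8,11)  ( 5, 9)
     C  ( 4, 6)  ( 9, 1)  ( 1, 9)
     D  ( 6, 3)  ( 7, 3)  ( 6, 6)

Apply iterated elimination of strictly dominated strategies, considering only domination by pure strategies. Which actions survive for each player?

Remaining: P1:{B,C,D} P2:{Q,R}

P2 drop P (R beats it: A:2>0 B:9>8 C:9>6 D:6>3)
P1 drop A (D beats it: Q:7>5 R:6>5)
P1→{B,C,D} P2→{Q,R}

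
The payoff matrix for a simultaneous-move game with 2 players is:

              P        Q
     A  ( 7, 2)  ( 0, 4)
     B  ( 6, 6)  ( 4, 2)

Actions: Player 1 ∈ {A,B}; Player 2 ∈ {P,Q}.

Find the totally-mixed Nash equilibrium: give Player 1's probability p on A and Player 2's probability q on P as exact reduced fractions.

P1 indiff ⇒ q·7+(1-q)·0 = q·6+(1-q)·4 ⇒ q(1) = (1-q)(4) ⇒ q = 4/5
P2 indiff ⇒ p·2+(1-p)·6 = p·4+(1-p)·2 ⇒ p(-2) = (1-p)(-4) ⇒ p = 2/3

P1 mixes 2/3 on A; P2 mixes 4/5 on P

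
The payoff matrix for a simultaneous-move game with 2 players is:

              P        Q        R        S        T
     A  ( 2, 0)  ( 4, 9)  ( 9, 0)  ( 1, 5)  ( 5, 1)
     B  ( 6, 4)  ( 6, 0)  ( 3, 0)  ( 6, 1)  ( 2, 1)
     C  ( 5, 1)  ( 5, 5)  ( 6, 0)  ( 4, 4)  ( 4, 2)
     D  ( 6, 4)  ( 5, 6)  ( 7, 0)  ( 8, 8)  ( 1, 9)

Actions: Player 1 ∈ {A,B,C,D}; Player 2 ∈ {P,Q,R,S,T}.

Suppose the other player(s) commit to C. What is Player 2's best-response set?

BR_2 = {Q}

u_2(P vs C) = 1
u_2(Q vs C) = 5
u_2(R vs C) = 0
u_2(S vs C) = 4
u_2(T vs C) = 2
max payoff 5 at {Q}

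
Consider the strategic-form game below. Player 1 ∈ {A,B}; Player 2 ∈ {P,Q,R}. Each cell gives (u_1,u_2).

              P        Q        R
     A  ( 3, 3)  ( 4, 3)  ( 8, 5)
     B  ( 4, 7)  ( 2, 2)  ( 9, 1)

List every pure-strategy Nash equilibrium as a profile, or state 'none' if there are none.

(A,P): not NE [P1→B gives 4>3; P2→R gives 5>3]
(A,Q): not NE [P2→R gives 5>3]
(A,R): not NE [P1→B gives 9>8]
(B,P): NE
(B,Q): not NE [P1→A gives 4>2; P2→P gives 7>2]
(B,R): not NE [P2→P gives 7>1]

Nash profiles: (B,P)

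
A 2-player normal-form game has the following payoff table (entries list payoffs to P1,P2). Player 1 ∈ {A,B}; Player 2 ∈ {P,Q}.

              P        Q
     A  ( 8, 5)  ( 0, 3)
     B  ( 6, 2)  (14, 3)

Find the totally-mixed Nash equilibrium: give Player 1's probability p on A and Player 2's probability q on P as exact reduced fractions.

P1 indiff ⇒ q·8+(1-q)·0 = q·6+(1-q)·14 ⇒ q(2) = (1-q)(14) ⇒ q = 7/8
P2 indiff ⇒ p·5+(1-p)·2 = p·3+(1-p)·3 ⇒ p(2) = (1-p)(1) ⇒ p = 1/3

P1 mixes 1/3 on A; P2 mixes 7/8 on P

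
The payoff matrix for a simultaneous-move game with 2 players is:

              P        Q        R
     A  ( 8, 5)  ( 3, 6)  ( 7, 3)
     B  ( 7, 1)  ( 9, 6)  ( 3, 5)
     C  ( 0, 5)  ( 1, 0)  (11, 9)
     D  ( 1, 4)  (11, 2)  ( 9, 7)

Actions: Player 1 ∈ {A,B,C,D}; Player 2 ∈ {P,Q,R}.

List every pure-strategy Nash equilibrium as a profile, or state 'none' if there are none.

PSNE = {(C,R)}

(A,P): not NE [P2→Q gives 6>5]
(A,Q): not NE [P1→D gives 11>3]
(A,R): not NE [P1→C gives 11>7; P2→Q gives 6>3]
(B,P): not NE [P1→A gives 8>7; P2→Q gives 6>1]
(B,Q): not NE [P1→D gives 11>9]
(B,R): not NE [P1→C gives 11>3; P2→Q gives 6>5]
(C,P): not NE [P1→A gives 8>0; P2→R gives 9>5]
(C,Q): not NE [P1→D gives 11>1; P2→R gives 9>0]
(C,R): NE
(D,P): not NE [P1→A gives 8>1; P2→R gives 7>4]
(D,Q): not NE [P2→R gives 7>2]
(D,R): not NE [P1→C gives 11>9]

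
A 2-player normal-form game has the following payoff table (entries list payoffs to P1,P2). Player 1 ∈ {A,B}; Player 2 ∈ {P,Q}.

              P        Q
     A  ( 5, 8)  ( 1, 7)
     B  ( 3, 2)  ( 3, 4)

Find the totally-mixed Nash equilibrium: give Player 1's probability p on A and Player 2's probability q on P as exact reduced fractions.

P1 indiff ⇒ q·5+(1-q)·1 = q·3+(1-q)·3 ⇒ q(2) = (1-q)(2) ⇒ q = 1/2
P2 indiff ⇒ p·8+(1-p)·2 = p·7+(1-p)·4 ⇒ p(1) = (1-p)(2) ⇒ p = 2/3

(p,q) = (2/3, 1/2)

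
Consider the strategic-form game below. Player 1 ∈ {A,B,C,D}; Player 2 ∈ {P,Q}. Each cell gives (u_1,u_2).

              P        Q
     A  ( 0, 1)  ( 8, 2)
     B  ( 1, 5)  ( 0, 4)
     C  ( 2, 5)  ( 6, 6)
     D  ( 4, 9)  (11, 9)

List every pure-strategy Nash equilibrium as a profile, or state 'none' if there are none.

(A,P): not NE [P1→D gives 4>0; P2→Q gives 2>1]
(A,Q): not NE [P1→D gives 11>8]
(B,P): not NE [P1→D gives 4>1]
(B,Q): not NE [P1→D gives 11>0; P2→P gives 5>4]
(C,P): not NE [P1→D gives 4>2; P2→Q gives 6>5]
(C,Q): not NE [P1→D gives 11>6]
(D,P): NE
(D,Q): NE

PSNE = {(D,P), (D,Q)}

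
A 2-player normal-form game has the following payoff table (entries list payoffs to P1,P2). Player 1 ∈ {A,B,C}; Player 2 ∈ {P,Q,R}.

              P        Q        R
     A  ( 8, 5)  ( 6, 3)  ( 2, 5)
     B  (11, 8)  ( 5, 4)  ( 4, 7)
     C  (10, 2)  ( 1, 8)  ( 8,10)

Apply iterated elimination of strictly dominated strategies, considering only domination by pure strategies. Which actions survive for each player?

Survivors P1:{B,C} P2:{P,R}

P2 drop Q (R beats it: A:5>3 B:7>4 C:10>8)
P1 drop A (B beats it: P:11>8 R:4>2)
P1→{B,C} P2→{P,R}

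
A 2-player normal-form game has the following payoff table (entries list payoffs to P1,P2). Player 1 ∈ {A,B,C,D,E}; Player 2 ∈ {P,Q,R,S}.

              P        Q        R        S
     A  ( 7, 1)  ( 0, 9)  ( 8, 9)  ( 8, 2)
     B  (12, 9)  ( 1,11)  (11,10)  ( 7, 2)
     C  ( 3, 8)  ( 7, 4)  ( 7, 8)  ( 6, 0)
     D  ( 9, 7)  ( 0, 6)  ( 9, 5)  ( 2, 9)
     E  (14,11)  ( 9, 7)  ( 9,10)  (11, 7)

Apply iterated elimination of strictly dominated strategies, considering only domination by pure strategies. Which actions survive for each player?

P1 drop A (E beats it: P:14>7 Q:9>0 R:9>8 S:11>8)
P1 drop C (E beats it: P:14>3 Q:9>7 R:9>7 S:11>6)
P1 drop D (B beats it: P:12>9 Q:1>0 R:11>9 S:7>2)
P2 drop S (P beats it: B:9>2 E:11>7)
P1→{B,E} P2→{P,Q,R}

IESDS → P1:{B,E} P2:{P,Q,R}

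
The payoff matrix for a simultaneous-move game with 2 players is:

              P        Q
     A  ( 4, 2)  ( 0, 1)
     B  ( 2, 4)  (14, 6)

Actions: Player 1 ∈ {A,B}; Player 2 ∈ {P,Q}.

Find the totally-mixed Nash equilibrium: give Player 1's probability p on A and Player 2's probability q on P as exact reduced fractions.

P1 indiff ⇒ q·4+(1-q)·0 = q·2+(1-q)·14 ⇒ q(2) = (1-q)(14) ⇒ q = 7/8
P2 indiff ⇒ p·2+(1-p)·4 = p·1+(1-p)·6 ⇒ p(1) = (1-p)(2) ⇒ p = 2/3

P1 mixes 2/3 on A; P2 mixes 7/8 on P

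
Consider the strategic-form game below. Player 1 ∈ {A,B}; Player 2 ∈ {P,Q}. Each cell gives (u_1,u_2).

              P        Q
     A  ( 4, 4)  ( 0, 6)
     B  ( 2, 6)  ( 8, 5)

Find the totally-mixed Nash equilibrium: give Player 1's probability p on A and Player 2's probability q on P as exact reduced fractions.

P1 indiff ⇒ q·4+(1-q)·0 = q·2+(1-q)·8 ⇒ q(2) = (1-q)(8) ⇒ q = 4/5
P2 indiff ⇒ p·4+(1-p)·6 = p·6+(1-p)·5 ⇒ p(-2) = (1-p)(-1) ⇒ p = 1/3

P1 mixes 1/3 on A; P2 mixes 4/5 on P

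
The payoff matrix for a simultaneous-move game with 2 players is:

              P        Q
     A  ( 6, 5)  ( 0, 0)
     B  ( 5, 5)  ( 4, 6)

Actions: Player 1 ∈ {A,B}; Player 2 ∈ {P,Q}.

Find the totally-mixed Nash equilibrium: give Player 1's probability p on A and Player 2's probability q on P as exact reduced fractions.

P1 mixes 1/6 on A; P2 mixes 4/5 on P

P1 indiff ⇒ q·6+(1-q)·0 = q·5+(1-q)·4 ⇒ q(1) = (1-q)(4) ⇒ q = 4/5
P2 indiff ⇒ p·5+(1-p)·5 = p·0+(1-p)·6 ⇒ p(5) = (1-p)(1) ⇒ p = 1/6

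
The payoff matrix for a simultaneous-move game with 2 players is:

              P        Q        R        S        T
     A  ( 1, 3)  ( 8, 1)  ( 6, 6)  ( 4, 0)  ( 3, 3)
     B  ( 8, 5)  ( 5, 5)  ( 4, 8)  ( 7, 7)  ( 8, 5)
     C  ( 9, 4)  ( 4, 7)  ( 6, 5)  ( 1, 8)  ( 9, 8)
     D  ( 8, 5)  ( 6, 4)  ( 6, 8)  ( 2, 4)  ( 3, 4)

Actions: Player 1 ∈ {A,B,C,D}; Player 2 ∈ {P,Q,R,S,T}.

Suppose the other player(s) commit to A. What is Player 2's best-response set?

u_2(P vs A) = 3
u_2(Q vs A) = 1
u_2(R vs A) = 6
u_2(S vs A) = 0
u_2(T vs A) = 3
max payoff 6 at {R}

P2 best: {R}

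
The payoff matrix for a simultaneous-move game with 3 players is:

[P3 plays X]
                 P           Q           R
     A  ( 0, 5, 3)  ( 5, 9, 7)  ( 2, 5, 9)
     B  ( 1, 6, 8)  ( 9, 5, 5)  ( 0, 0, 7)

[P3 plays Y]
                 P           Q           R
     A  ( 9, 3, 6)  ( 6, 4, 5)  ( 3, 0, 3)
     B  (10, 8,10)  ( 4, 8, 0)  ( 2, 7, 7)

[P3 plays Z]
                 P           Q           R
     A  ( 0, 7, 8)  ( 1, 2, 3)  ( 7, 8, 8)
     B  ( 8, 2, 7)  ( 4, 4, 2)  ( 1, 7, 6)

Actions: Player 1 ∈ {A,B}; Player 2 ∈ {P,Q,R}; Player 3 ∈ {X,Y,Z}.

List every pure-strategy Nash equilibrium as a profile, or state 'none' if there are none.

(A,P,X): not NE [P1→B gives 1>0; P2→Q gives 9>5; P3→Z gives 8>3]
(A,P,Y): not NE [P1→B gives 10>9; P2→Q gives 4>3; P3→Z gives 8>6]
(A,P,Z): not NE [P1→B gives 8>0; P2→R gives 8>7]
(A,Q,X): not NE [P1→B gives 9>5]
(A,Q,Y): not NE [P3→X gives 7>5]
(A,Q,Z): not NE [P1→B gives 4>1; P2→R gives 8>2; P3→X gives 7>3]
(A,R,X): not NE [P2→Q gives 9>5]
(A,R,Y): not NE [P2→Q gives 4>0; P3→X gives 9>3]
(A,R,Z): not NE [P3→X gives 9>8]
(B,P,X): not NE [P3→Y gives 10>8]
(B,P,Y): NE
(B,P,Z): not NE [P2→R gives 7>2; P3→Y gives 10>7]
(B,Q,X): not NE [P2→P gives 6>5]
(B,Q,Y): not NE [P1→A gives 6>4; P3→X gives 5>0]
(B,Q,Z): not NE [P2→R gives 7>4; P3→X gives 5>2]
(B,R,X): not NE [P1→A gives 2>0; P2→P gives 6>0]
(B,R,Y): not NE [P1→A gives 3>2; P2→Q gives 8>7]
(B,R,Z): not NE [P1→A gives 7>1; P3→Y gives 7>6]

NE set: (B,P,Y)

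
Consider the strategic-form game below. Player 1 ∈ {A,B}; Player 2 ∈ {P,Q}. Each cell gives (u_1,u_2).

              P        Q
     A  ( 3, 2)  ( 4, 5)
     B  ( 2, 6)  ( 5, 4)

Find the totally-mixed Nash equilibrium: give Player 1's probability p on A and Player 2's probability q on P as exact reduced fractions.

P1 indiff ⇒ q·3+(1-q)·4 = q·2+(1-q)·5 ⇒ q(1) = (1-q)(1) ⇒ q = 1/2
P2 indiff ⇒ p·2+(1-p)·6 = p·5+(1-p)·4 ⇒ p(-3) = (1-p)(-2) ⇒ p = 2/5

(p,q) = (2/5, 1/2)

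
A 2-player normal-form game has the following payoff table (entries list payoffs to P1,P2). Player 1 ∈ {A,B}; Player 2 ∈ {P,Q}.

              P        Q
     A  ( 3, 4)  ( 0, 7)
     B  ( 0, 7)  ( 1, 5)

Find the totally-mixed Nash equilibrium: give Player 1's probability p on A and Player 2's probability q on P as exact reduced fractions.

P1 indiff ⇒ q·3+(1-q)·0 = q·0+(1-q)·1 ⇒ q(3) = (1-q)(1) ⇒ q = 1/4
P2 indiff ⇒ p·4+(1-p)·7 = p·7+(1-p)·5 ⇒ p(-3) = (1-p)(-2) ⇒ p = 2/5

P1 mixes 2/5 on A; P2 mixes 1/4 on P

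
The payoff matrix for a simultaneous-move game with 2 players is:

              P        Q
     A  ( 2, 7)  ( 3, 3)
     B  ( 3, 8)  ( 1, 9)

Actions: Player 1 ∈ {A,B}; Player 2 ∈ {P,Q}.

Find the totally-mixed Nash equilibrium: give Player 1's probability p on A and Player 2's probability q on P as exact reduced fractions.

(p,q) = (1/5, 2/3)

P1 indiff ⇒ q·2+(1-q)·3 = q·3+(1-q)·1 ⇒ q(-1) = (1-q)(-2) ⇒ q = 2/3
P2 indiff ⇒ p·7+(1-p)·8 = p·3+(1-p)·9 ⇒ p(4) = (1-p)(1) ⇒ p = 1/5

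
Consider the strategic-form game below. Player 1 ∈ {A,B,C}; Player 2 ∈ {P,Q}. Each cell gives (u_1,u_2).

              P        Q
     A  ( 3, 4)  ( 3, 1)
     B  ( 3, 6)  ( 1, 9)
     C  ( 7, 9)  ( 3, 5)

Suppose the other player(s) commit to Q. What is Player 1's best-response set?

P1 best: {A,C}

u_1(A vs Q) = 3
u_1(B vs Q) = 1
u_1(C vs Q) = 3
max payoff 3 at {A,C}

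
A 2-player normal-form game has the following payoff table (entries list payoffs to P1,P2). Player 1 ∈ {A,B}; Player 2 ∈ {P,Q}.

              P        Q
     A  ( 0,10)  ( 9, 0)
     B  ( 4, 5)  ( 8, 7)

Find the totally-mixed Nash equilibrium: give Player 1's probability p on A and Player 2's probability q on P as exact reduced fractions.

P1 indiff ⇒ q·0+(1-q)·9 = q·4+(1-q)·8 ⇒ q(-4) = (1-q)(-1) ⇒ q = 1/5
P2 indiff ⇒ p·10+(1-p)·5 = p·0+(1-p)·7 ⇒ p(10) = (1-p)(2) ⇒ p = 1/6

p=1/6, q=1/5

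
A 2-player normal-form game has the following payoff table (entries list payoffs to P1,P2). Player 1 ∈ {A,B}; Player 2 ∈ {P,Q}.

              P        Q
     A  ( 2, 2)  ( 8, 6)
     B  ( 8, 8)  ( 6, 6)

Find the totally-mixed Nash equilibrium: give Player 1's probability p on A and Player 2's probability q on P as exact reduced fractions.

P1 indiff ⇒ q·2+(1-q)·8 = q·8+(1-q)·6 ⇒ q(-6) = (1-q)(-2) ⇒ q = 1/4
P2 indiff ⇒ p·2+(1-p)·8 = p·6+(1-p)·6 ⇒ p(-4) = (1-p)(-2) ⇒ p = 1/3

(p,q) = (1/3, 1/4)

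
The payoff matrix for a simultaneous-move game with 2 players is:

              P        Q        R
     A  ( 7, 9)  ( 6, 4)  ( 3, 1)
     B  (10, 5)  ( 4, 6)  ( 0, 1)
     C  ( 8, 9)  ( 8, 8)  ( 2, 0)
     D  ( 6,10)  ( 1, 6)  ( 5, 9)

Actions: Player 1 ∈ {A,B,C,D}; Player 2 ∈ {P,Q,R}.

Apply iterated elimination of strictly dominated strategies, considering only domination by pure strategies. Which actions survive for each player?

P2 drop R (P beats it: A:9>1 B:5>1 C:9>0 D:10>9)
P1 drop A (C beats it: P:8>7 Q:8>6)
P1 drop D (B beats it: P:10>6 Q:4>1)
P1→{B,C} P2→{P,Q}

IESDS → P1:{B,C} P2:{P,Q}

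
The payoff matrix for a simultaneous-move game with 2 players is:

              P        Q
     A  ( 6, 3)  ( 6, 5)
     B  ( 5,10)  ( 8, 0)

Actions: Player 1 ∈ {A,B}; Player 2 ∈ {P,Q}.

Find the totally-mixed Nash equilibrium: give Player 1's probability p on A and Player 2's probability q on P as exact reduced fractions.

P1 mixes 5/6 on A; P2 mixes 2/3 on P

P1 indiff ⇒ q·6+(1-q)·6 = q·5+(1-q)·8 ⇒ q(1) = (1-q)(2) ⇒ q = 2/3
P2 indiff ⇒ p·3+(1-p)·10 = p·5+(1-p)·0 ⇒ p(-2) = (1-p)(-10) ⇒ p = 5/6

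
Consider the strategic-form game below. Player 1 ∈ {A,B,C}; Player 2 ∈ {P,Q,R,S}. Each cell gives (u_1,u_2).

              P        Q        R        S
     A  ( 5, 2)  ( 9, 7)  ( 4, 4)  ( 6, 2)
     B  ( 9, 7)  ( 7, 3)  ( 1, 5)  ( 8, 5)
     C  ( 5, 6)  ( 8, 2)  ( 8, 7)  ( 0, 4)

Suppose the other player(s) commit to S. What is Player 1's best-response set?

argmax u_1 = {B}

u_1(A vs S) = 6
u_1(B vs S) = 8
u_1(C vs S) = 0
max payoff 8 at {B}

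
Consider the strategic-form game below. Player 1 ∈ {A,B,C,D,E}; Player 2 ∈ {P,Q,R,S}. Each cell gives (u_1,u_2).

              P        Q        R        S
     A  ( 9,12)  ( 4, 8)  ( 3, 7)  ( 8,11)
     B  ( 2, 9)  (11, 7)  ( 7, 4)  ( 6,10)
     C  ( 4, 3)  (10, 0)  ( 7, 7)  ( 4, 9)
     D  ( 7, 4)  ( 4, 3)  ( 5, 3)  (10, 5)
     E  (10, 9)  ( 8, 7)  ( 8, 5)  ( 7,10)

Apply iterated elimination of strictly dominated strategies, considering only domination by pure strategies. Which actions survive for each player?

P2 drop Q (P beats it: A:12>8 B:9>7 C:3>0 D:4>3 E:9>7)
P1 drop B (E beats it: P:10>2 R:8>7 S:7>6)
P1 drop C (E beats it: P:10>4 R:8>7 S:7>4)
P2 drop R (P beats it: A:12>7 D:4>3 E:9>5)
P1→{A,D,E} P2→{P,S}

IESDS → P1:{A,D,E} P2:{P,S}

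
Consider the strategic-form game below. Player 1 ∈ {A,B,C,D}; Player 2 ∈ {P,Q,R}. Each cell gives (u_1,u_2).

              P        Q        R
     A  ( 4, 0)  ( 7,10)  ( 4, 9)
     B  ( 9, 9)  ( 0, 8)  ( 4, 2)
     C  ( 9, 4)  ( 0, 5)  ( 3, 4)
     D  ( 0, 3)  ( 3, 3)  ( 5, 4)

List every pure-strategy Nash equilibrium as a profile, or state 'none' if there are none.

PSNE = {(A,Q), (B,P), (D,R)}

(A,P): not NE [P1→C gives 9>4; P2→Q gives 10>0]
(A,Q): NE
(A,R): not NE [P1→D gives 5>4; P2→Q gives 10>9]
(B,P): NE
(B,Q): not NE [P1→A gives 7>0; P2→P gives 9>8]
(B,R): not NE [P1→D gives 5>4; P2→P gives 9>2]
(C,P): not NE [P2→Q gives 5>4]
(C,Q): not NE [P1→A gives 7>0]
(C,R): not NE [P1→D gives 5>3; P2→Q gives 5>4]
(D,P): not NE [P1→C gives 9>0; P2→R gives 4>3]
(D,Q): not NE [P1→A gives 7>3; P2→R gives 4>3]
(D,R): NE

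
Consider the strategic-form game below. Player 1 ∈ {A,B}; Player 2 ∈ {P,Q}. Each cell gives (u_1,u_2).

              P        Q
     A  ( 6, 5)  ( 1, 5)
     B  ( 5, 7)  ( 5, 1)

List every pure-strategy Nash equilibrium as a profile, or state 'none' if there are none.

NE set: (A,P)

(A,P): NE
(A,Q): not NE [P1→B gives 5>1]
(B,P): not NE [P1→A gives 6>5]
(B,Q): not NE [P2→P gives 7>1]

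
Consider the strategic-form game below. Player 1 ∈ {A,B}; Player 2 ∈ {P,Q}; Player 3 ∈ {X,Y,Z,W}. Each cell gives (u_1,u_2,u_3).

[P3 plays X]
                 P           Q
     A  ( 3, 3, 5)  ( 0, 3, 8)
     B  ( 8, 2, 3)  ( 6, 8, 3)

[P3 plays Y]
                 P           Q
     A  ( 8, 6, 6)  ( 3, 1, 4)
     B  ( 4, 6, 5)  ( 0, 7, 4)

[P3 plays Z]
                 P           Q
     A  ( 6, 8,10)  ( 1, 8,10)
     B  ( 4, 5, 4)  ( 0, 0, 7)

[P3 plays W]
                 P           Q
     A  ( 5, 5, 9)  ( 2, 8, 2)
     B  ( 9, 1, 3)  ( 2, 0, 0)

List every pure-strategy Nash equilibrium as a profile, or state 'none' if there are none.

PSNE = {(A,P,Z), (A,Q,Z)}

(A,P,X): not NE [P1→B gives 8>3; P3→Z gives 10>5]
(A,P,Y): not NE [P3→Z gives 10>6]
(A,P,Z): NE
(A,P,W): not NE [P1→B gives 9>5; P2→Q gives 8>5; P3→Z gives 10>9]
(A,Q,X): not NE [P1→B gives 6>0; P3→Z gives 10>8]
(A,Q,Y): not NE [P2→P gives 6>1; P3→Z gives 10>4]
(A,Q,Z): NE
(A,Q,W): not NE [P3→Z gives 10>2]
(B,P,X): not NE [P2→Q gives 8>2; P3→Y gives 5>3]
(B,P,Y): not NE [P1→A gives 8>4; P2→Q gives 7>6]
(B,P,Z): not NE [P1→A gives 6>4; P3→Y gives 5>4]
(B,P,W): not NE [P3→Y gives 5>3]
(B,Q,X): not NE [P3→Z gives 7>3]
(B,Q,Y): not NE [P1→A gives 3>0; P3→Z gives 7>4]
(B,Q,Z): not NE [P1→A gives 1>0; P2→P gives 5>0]
(B,Q,W): not NE [P2→P gives 1>0; P3→Z gives 7>0]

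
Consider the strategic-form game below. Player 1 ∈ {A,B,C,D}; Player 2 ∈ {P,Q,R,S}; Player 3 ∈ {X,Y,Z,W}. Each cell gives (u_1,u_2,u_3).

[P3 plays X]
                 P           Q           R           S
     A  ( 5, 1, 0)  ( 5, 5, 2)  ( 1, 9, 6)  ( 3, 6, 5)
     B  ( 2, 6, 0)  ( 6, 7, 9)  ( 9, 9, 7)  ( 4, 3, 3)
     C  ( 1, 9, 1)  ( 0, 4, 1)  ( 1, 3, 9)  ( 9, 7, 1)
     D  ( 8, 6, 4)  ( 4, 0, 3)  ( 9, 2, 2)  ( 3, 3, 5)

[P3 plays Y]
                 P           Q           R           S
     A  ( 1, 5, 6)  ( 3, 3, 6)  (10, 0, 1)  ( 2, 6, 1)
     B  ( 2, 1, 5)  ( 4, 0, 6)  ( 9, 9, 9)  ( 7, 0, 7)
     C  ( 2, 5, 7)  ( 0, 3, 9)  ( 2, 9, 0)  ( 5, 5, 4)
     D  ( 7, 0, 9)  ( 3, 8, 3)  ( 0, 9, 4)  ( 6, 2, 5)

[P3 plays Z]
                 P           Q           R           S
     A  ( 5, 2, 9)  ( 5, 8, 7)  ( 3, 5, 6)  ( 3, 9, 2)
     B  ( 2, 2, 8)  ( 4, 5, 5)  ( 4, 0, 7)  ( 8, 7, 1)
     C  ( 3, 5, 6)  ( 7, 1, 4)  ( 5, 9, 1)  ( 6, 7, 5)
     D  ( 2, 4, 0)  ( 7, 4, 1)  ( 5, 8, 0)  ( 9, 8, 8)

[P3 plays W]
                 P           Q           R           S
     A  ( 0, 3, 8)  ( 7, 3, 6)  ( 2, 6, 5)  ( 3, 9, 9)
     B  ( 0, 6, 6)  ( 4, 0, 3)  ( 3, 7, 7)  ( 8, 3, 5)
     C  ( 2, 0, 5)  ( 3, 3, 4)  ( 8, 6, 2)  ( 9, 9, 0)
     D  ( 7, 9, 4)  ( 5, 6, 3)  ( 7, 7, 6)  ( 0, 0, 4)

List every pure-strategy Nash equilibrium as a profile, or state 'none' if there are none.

(A,P,X): not NE [P1→D gives 8>5; P2→R gives 9>1; P3→Z gives 9>0]
(A,P,Y): not NE [P1→D gives 7>1; P2→S gives 6>5; P3→Z gives 9>6]
(A,P,Z): not NE [P2→S gives 9>2]
(A,P,W): not NE [P1→D gives 7>0; P2→S gives 9>3; P3→Z gives 9>8]
(A,Q,X): not NE [P1→B gives 6>5; P2→R gives 9>5; P3→Z gives 7>2]
(A,Q,Y): not NE [P1→B gives 4>3; P2→S gives 6>3; P3→Z gives 7>6]
(A,Q,Z): not NE [P1→D gives 7>5; P2→S gives 9>8]
(A,Q,W): not NE [P2→S gives 9>3; P3→Z gives 7>6]
(A,R,X): not NE [P1→D gives 9>1]
(A,R,Y): not NE [P2→S gives 6>0; P3→Z gives 6>1]
(A,R,Z): not NE [P1→D gives 5>3; P2→S gives 9>5]
(A,R,W): not NE [P1→C gives 8>2; P2→S gives 9>6; P3→Z gives 6>5]
(A,S,X): not NE [P1→C gives 9>3; P2→R gives 9>6; P3→W gives 9>5]
(A,S,Y): not NE [P1→B gives 7>2; P3→W gives 9>1]
(A,S,Z): not NE [P1→D gives 9>3; P3→W gives 9>2]
(A,S,W): not NE [P1→C gives 9>3]
(B,P,X): not NE [P1→D gives 8>2; P2→R gives 9>6; P3→Z gives 8>0]
(B,P,Y): not NE [P1→D gives 7>2; P2→R gives 9>1; P3→Z gives 8>5]
(B,P,Z): not NE [P1→A gives 5>2; P2→S gives 7>2]
(B,P,W): not NE [P1→D gives 7>0; P2→R gives 7>6; P3→Z gives 8>6]
(B,Q,X): not NE [P2→R gives 9>7]
(B,Q,Y): not NE [P2→R gives 9>0; P3→X gives 9>6]
(B,Q,Z): not NE [P1→D gives 7>4; P2→S gives 7>5; P3→X gives 9>5]
(B,Q,W): not NE [P1→A gives 7>4; P2→R gives 7>0; P3→X gives 9>3]
(B,R,X): not NE [P3→Y gives 9>7]
(B,R,Y): not NE [P1→A gives 10>9]
(B,R,Z): not NE [P1→D gives 5>4; P2→S gives 7>0; P3→Y gives 9>7]
(B,R,W): not NE [P1→C gives 8>3; P3→Y gives 9>7]
(B,S,X): not NE [P1→C gives 9>4; P2→R gives 9>3; P3→Y gives 7>3]
(B,S,Y): not NE [P2→R gives 9>0]
(B,S,Z): not NE [P1→D gives 9>8; P3→Y gives 7>1]
(B,S,W): not NE [P1→C gives 9>8; P2→R gives 7>3; P3→Y gives 7>5]
(C,P,X): not NE [P1→D gives 8>1; P3→Y gives 7>1]
(C,P,Y): not NE [P1→D gives 7>2; P2→R gives 9>5]
(C,P,Z): not NE [P1→A gives 5>3; P2→R gives 9>5; P3→Y gives 7>6]
(C,P,W): not NE [P1→D gives 7>2; P2→S gives 9>0; P3→Y gives 7>5]
(C,Q,X): not NE [P1→B gives 6>0; P2→P gives 9>4; P3→Y gives 9>1]
(C,Q,Y): not NE [P1→B gives 4>0; P2→R gives 9>3]
(C,Q,Z): not NE [P2→R gives 9>1; P3→Y gives 9>4]
(C,Q,W): not NE [P1→A gives 7>3; P2→S gives 9>3; P3→Y gives 9>4]
(C,R,X): not NE [P1→D gives 9>1; P2→P gives 9>3]
(C,R,Y): not NE [P1→A gives 10>2; P3→X gives 9>0]
(C,R,Z): not NE [P3→X gives 9>1]
(C,R,W): not NE [P2→S gives 9>6; P3→X gives 9>2]
(C,S,X): not NE [P2→P gives 9>7; P3→Z gives 5>1]
(C,S,Y): not NE [P1→B gives 7>5; P2→R gives 9>5; P3→Z gives 5>4]
(C,S,Z): not NE [P1→D gives 9>6; P2→R gives 9>7]
(C,S,W): not NE [P3→Z gives 5>0]
(D,P,X): not NE [P3→Y gives 9>4]
(D,P,Y): not NE [P2→R gives 9>0]
(D,P,Z): not NE [P1→A gives 5>2; P2→S gives 8>4; P3→Y gives 9>0]
(D,P,W): not NE [P3→Y gives 9>4]
(D,Q,X): not NE [P1→B gives 6>4; P2→P gives 6>0]
(D,Q,Y): not NE [P1→B gives 4>3; P2→R gives 9>8]
(D,Q,Z): not NE [P2→S gives 8>4; P3→W gives 3>1]
(D,Q,W): not NE [P1→A gives 7>5; P2→P gives 9>6]
(D,R,X): not NE [P2→P gives 6>2; P3→W gives 6>2]
(D,R,Y): not NE [P1→A gives 10>0; P3→W gives 6>4]
(D,R,Z): not NE [P3→W gives 6>0]
(D,R,W): not NE [P1→C gives 8>7; P2→P gives 9>7]
(D,S,X): not NE [P1→C gives 9>3; P2→P gives 6>3; P3→Z gives 8>5]
(D,S,Y): not NE [P1→B gives 7>6; P2→R gives 9>2; P3→Z gives 8>5]
(D,S,Z): NE
(D,S,W): not NE [P1→C gives 9>0; P2→P gives 9>0; P3→Z gives 8>4]

Nash profiles: (D,S,Z)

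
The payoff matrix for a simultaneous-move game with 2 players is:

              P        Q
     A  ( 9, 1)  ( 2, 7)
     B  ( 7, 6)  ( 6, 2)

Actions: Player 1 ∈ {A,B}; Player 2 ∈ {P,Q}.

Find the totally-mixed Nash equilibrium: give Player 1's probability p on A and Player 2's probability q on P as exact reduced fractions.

P1 indiff ⇒ q·9+(1-q)·2 = q·7+(1-q)·6 ⇒ q(2) = (1-q)(4) ⇒ q = 2/3
P2 indiff ⇒ p·1+(1-p)·6 = p·7+(1-p)·2 ⇒ p(-6) = (1-p)(-4) ⇒ p = 2/5

(p,q) = (2/5, 2/3)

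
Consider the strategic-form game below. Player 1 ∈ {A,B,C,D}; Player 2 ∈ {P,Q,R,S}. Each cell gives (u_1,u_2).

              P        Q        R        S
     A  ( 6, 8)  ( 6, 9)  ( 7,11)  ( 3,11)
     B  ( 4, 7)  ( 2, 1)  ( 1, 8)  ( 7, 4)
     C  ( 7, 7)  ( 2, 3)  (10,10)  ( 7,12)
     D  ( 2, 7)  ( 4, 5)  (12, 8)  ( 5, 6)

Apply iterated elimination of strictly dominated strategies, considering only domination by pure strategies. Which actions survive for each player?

IESDS → P1:{B,C,D} P2:{R,S}

P2 drop P (R beats it: A:11>8 B:8>7 C:10>7 D:8>7)
P2 drop Q (R beats it: A:11>9 B:8>1 C:10>3 D:8>5)
P1 drop A (C beats it: R:10>7 S:7>3)
P1→{B,C,D} P2→{R,S}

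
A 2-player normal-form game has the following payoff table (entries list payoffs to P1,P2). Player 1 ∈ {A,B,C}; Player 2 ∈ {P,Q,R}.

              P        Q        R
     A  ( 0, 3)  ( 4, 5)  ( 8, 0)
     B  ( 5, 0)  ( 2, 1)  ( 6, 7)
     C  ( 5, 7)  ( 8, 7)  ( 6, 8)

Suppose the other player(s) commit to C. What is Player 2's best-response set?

u_2(P vs C) = 7
u_2(Q vs C) = 7
u_2(R vs C) = 8
max payoff 8 at {R}

P2 best: {R}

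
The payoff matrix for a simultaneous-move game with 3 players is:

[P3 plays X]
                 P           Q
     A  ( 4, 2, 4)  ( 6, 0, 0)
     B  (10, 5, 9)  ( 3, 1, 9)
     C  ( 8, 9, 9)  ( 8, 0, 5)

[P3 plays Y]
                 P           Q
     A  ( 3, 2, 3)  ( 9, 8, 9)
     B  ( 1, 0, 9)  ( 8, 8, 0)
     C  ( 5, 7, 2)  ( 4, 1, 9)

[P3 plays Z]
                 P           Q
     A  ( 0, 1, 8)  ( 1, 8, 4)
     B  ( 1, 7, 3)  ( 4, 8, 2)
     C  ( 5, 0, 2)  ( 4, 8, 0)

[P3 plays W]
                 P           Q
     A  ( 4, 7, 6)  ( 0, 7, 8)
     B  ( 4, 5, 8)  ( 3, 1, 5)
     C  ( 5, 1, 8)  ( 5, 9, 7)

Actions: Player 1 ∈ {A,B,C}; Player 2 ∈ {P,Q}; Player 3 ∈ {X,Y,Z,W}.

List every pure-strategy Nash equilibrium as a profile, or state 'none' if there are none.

Nash profiles: (A,Q,Y), (B,P,X)

(A,P,X): not NE [P1→B gives 10>4; P3→Z gives 8>4]
(A,P,Y): not NE [P1→C gives 5>3; P2→Q gives 8>2; P3→Z gives 8>3]
(A,P,Z): not NE [P1→C gives 5>0; P2→Q gives 8>1]
(A,P,W): not NE [P1→C gives 5>4; P3→Z gives 8>6]
(A,Q,X): not NE [P1→C gives 8>6; P2→P gives 2>0; P3→Y gives 9>0]
(A,Q,Y): NE
(A,Q,Z): not NE [P1→C gives 4>1; P3→Y gives 9>4]
(A,Q,W): not NE [P1→C gives 5>0; P3→Y gives 9>8]
(B,P,X): NE
(B,P,Y): not NE [P1→C gives 5>1; P2→Q gives 8>0]
(B,P,Z): not NE [P1→C gives 5>1; P2→Q gives 8>7; P3→Y gives 9>3]
(B,P,W): not NE [P1→C gives 5>4; P3→Y gives 9>8]
(B,Q,X): not NE [P1→C gives 8>3; P2→P gives 5>1]
(B,Q,Y): not NE [P1→A gives 9>8; P3→X gives 9>0]
(B,Q,Z): not NE [P3→X gives 9>2]
(B,Q,W): not NE [P1→C gives 5>3; P2→P gives 5>1; P3→X gives 9>5]
(C,P,X): not NE [P1→B gives 10>8]
(C,P,Y): not NE [P3→X gives 9>2]
(C,P,Z): not NE [P2→Q gives 8>0; P3→X gives 9>2]
(C,P,W): not NE [P2→Q gives 9>1; P3→X gives 9>8]
(C,Q,X): not NE [P2→P gives 9>0; P3→Y gives 9>5]
(C,Q,Y): not NE [P1→A gives 9>4; P2→P gives 7>1]
(C,Q,Z): not NE [P3→Y gives 9>0]
(C,Q,W): not NE [P3→Y gives 9>7]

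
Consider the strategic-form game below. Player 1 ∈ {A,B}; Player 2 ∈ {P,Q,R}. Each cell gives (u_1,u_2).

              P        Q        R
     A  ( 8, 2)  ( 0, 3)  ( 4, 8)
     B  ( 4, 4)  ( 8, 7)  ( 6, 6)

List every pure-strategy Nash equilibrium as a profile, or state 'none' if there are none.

(A,P): not NE [P2→R gives 8>2]
(A,Q): not NE [P1→B gives 8>0; P2→R gives 8>3]
(A,R): not NE [P1→B gives 6>4]
(B,P): not NE [P1→A gives 8>4; P2→Q gives 7>4]
(B,Q): NE
(B,R): not NE [P2→Q gives 7>6]

PSNE = {(B,Q)}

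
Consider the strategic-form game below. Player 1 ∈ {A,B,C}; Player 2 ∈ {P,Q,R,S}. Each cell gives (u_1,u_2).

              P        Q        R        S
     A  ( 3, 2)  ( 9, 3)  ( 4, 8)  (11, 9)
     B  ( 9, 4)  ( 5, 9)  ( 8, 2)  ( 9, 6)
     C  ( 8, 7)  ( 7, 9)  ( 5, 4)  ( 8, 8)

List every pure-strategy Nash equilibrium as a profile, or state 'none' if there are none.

(A,P): not NE [P1→B gives 9>3; P2→S gives 9>2]
(A,Q): not NE [P2→S gives 9>3]
(A,R): not NE [P1→B gives 8>4; P2→S gives 9>8]
(A,S): NE
(B,P): not NE [P2→Q gives 9>4]
(B,Q): not NE [P1→A gives 9>5]
(B,R): not NE [P2→Q gives 9>2]
(B,S): not NE [P1→A gives 11>9; P2→Q gives 9>6]
(C,P): not NE [P1→B gives 9>8; P2→Q gives 9>7]
(C,Q): not NE [P1→A gives 9>7]
(C,R): not NE [P1→B gives 8>5; P2→Q gives 9>4]
(C,S): not NE [P1→A gives 11>8; P2→Q gives 9>8]

Nash profiles: (A,S)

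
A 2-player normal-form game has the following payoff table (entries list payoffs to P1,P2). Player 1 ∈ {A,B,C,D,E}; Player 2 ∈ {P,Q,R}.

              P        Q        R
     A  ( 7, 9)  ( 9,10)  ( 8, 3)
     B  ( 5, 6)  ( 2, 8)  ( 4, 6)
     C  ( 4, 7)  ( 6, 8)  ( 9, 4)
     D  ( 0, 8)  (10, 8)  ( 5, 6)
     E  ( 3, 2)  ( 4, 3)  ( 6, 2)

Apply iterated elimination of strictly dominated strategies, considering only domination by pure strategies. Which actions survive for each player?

IESDS → P1:{A,D} P2:{P,Q}

P1 drop B (A beats it: P:7>5 Q:9>2 R:8>4)
P1 drop E (A beats it: P:7>3 Q:9>4 R:8>6)
P2 drop R (P beats it: A:9>3 C:7>4 D:8>6)
P1 drop C (A beats it: P:7>4 Q:9>6)
P1→{A,D} P2→{P,Q}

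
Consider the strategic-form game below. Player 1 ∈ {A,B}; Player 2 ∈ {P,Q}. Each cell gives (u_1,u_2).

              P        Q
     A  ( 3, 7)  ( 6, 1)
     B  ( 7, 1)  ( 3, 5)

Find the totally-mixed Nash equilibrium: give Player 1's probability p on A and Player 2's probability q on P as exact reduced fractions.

P1 indiff ⇒ q·3+(1-q)·6 = q·7+(1-q)·3 ⇒ q(-4) = (1-q)(-3) ⇒ q = 3/7
P2 indiff ⇒ p·7+(1-p)·1 = p·1+(1-p)·5 ⇒ p(6) = (1-p)(4) ⇒ p = 2/5

(p,q) = (2/5, 3/7)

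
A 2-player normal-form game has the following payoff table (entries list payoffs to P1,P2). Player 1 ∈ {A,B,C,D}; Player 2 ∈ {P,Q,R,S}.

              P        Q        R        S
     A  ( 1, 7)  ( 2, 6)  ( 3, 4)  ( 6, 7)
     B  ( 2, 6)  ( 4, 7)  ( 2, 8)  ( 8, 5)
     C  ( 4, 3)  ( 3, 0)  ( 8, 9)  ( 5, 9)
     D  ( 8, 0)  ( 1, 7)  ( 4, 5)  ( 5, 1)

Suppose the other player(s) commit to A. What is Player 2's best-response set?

u_2(P vs A) = 7
u_2(Q vs A) = 6
u_2(R vs A) = 4
u_2(S vs A) = 7
max payoff 7 at {P,S}

P2 best: {P,S}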